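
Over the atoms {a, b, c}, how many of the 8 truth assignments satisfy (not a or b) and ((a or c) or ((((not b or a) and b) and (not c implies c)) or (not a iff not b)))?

5

Initial set: {T ((not a or b) and ((a or c) or ((((not b or a) and b) and (not c implies c)) or (not a iff not b))))}.
T ((not a or b) and ((a or c) or ((((not b or a) and b) and (not c implies c)) or (not a iff not b)))): α-rule — add T (not a or b), T ((a or c) or ((((not b or a) and b) and (not c implies c)) or (not a iff not b))).
T (not a or b): β-rule — branch into T not a  //  T b.
  branch 1 (add T not a):
    T ((a or c) or ((((not b or a) and b) and (not c implies c)) or (not a iff not b))): β-rule — branch into T (a or c)  //  T ((((not b or a) and b) and (not c implies c)) or (not a iff not b)).
      branch 1.1 (add T (a or c)):
        T (a or c): β-rule — branch into T a  //  T c.
          branch 1.1.1 (add T a):
            × closes — contains both a and not a.
          branch 1.1.2 (add T c):
            ○ open, literals {a=F, c=T}.
      branch 1.2 (add T ((((not b or a) and b) and (not c implies c)) or (not a iff not b))):
        T ((((not b or a) and b) and (not c implies c)) or (not a iff not b)): β-rule — branch into T (((not b or a) and b) and (not c implies c))  //  T (not a iff not b).
          branch 1.2.1 (add T (((not b or a) and b) and (not c implies c))):
            T (((not b or a) and b) and (not c implies c)): α-rule — add T ((not b or a) and b), T (not c implies c).
            T ((not b or a) and b): α-rule — add T (not b or a), T b.
            T (not c implies c): β-rule — branch into F not c  //  T c.
              branch 1.2.1.1 (add F not c):
                T (not b or a): β-rule — branch into T not b  //  T a.
                  branch 1.2.1.1.1 (add T not b):
                    × closes — contains both b and not b.
                  branch 1.2.1.1.2 (add T a):
                    × closes — contains both a and not a.
              branch 1.2.1.2 (add T c):
                T (not b or a): β-rule — branch into T not b  //  T a.
                  branch 1.2.1.2.1 (add T not b):
                    × closes — contains both b and not b.
                  branch 1.2.1.2.2 (add T a):
                    × closes — contains both a and not a.
          branch 1.2.2 (add T (not a iff not b)):
            T (not a iff not b): β-rule — branch into T not a, T not b  //  F not a, F not b.
              branch 1.2.2.1 (add T not a, T not b):
                ○ open, literals {a=F, b=F}.
              branch 1.2.2.2 (add F not a, F not b):
                × closes — contains both a and not a.
  branch 2 (add T b):
    T ((a or c) or ((((not b or a) and b) and (not c implies c)) or (not a iff not b))): β-rule — branch into T (a or c)  //  T ((((not b or a) and b) and (not c implies c)) or (not a iff not b)).
      branch 2.1 (add T (a or c)):
        T (a or c): β-rule — branch into T a  //  T c.
          branch 2.1.1 (add T a):
            ○ open, literals {a=T, b=T}.
          branch 2.1.2 (add T c):
            ○ open, literals {b=T, c=T}.
      branch 2.2 (add T ((((not b or a) and b) and (not c implies c)) or (not a iff not b))):
        T ((((not b or a) and b) and (not c implies c)) or (not a iff not b)): β-rule — branch into T (((not b or a) and b) and (not c implies c))  //  T (not a iff not b).
          branch 2.2.1 (add T (((not b or a) and b) and (not c implies c))):
            T (((not b or a) and b) and (not c implies c)): α-rule — add T ((not b or a) and b), T (not c implies c).
            T ((not b or a) and b): α-rule — add T (not b or a), T b.
            T (not c implies c): β-rule — branch into F not c  //  T c.
              branch 2.2.1.1 (add F not c):
                T (not b or a): β-rule — branch into T not b  //  T a.
                  branch 2.2.1.1.1 (add T not b):
                    × closes — contains both b and not b.
                  branch 2.2.1.1.2 (add T a):
                    ○ open, literals {a=T, b=T, c=T}.
              branch 2.2.1.2 (add T c):
                T (not b or a): β-rule — branch into T not b  //  T a.
                  branch 2.2.1.2.1 (add T not b):
                    × closes — contains both b and not b.
                  branch 2.2.1.2.2 (add T a):
                    ○ open, literals {a=T, b=T, c=T}.
          branch 2.2.2 (add T (not a iff not b)):
            T (not a iff not b): β-rule — branch into T not a, T not b  //  F not a, F not b.
              branch 2.2.2.1 (add T not a, T not b):
                × closes — contains both b and not b.
              branch 2.2.2.2 (add F not a, F not b):
                ○ open, literals {a=T, b=T}.
9 branches closed, 7 open.
Each open branch fixes some atoms; the unmentioned ones are free. Counting distinct full assignments: branch {a=F, c=T} (b) contributes 2 new; branch {a=F, b=F} (c) contributes 1 new; branch {a=T, b=T} (c) contributes 2 new; branch {b=T, c=T} (a) contributes 0 new; branch {a=T, b=T, c=T} (none free) contributes 0 new; branch {a=T, b=T, c=T} (none free) contributes 0 new; branch {a=T, b=T} (c) contributes 0 new. Total: 5.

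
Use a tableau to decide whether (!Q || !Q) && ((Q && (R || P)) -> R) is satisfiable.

Initial set: {T ((!Q || !Q) && ((Q && (R || P)) -> R))}.
T ((!Q || !Q) && ((Q && (R || P)) -> R)): α-rule — add T (!Q || !Q), T ((Q && (R || P)) -> R).
T (!Q || !Q): β-rule — branch into T !Q  //  T !Q.
  branch 1 (add T !Q):
    T ((Q && (R || P)) -> R): β-rule — branch into F (Q && (R || P))  //  T R.
      branch 1.1 (add F (Q && (R || P))):
        F (Q && (R || P)): β-rule — branch into F Q  //  F (R || P).
          branch 1.1.1 (add F Q):
            ○ open, literals {Q=0}.
          branch 1.1.2 (add F (R || P)):
            F (R || P): α-rule — add F R, F P.
            ○ open, literals {P=0, Q=0, R=0}.
      branch 1.2 (add T R):
        ○ open, literals {Q=0, R=1}.
  branch 2 (add T !Q):
    T ((Q && (R || P)) -> R): β-rule — branch into F (Q && (R || P))  //  T R.
      branch 2.1 (add F (Q && (R || P))):
        F (Q && (R || P)): β-rule — branch into F Q  //  F (R || P).
          branch 2.1.1 (add F Q):
            ○ open, literals {Q=0}.
          branch 2.1.2 (add F (R || P)):
            F (R || P): α-rule — add F R, F P.
            ○ open, literals {P=0, Q=0, R=0}.
      branch 2.2 (add T R):
        ○ open, literals {Q=0, R=1}.
0 branches closed, 6 open.
An open branch gives a satisfying assignment: Q=0.

Satisfiable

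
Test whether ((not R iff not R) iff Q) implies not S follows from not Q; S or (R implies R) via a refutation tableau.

Initial set: {not Q; (S or (R implies R)); not (((not R iff not R) iff Q) implies not S)}.
not (((not R iff not R) iff Q) implies not S): α-rule — add ((not R iff not R) iff Q), not not S.
(S or (R implies R)): β-rule — branch into S  //  (R implies R).
  branch 1 (add S):
    ((not R iff not R) iff Q): β-rule — branch into (not R iff not R), Q  //  not (not R iff not R), not Q.
      branch 1.1 (add (not R iff not R), Q):
        × closes — contains both Q and not Q.
      branch 1.2 (add not (not R iff not R), not Q):
        not (not R iff not R): β-rule — branch into not R, not not R  //  not not R, not R.
          branch 1.2.1 (add not R, not not R):
            × closes — contains both R and not R.
          branch 1.2.2 (add not not R, not R):
            × closes — contains both R and not R.
  branch 2 (add (R implies R)):
    ((not R iff not R) iff Q): β-rule — branch into (not R iff not R), Q  //  not (not R iff not R), not Q.
      branch 2.1 (add (not R iff not R), Q):
        × closes — contains both Q and not Q.
      branch 2.2 (add not (not R iff not R), not Q):
        (R implies R): β-rule — branch into not R  //  R.
          branch 2.2.1 (add not R):
            not (not R iff not R): β-rule — branch into not R, not not R  //  not not R, not R.
              branch 2.2.1.1 (add not R, not not R):
                × closes — contains both R and not R.
              branch 2.2.1.2 (add not not R, not R):
                × closes — contains both R and not R.
          branch 2.2.2 (add R):
            not (not R iff not R): β-rule — branch into not R, not not R  //  not not R, not R.
              branch 2.2.2.1 (add not R, not not R):
                × closes — contains both R and not R.
              branch 2.2.2.2 (add not not R, not R):
                × closes — contains both R and not R.
All 8 branches close.
Every branch closed, so the premises entail the conclusion.

Yes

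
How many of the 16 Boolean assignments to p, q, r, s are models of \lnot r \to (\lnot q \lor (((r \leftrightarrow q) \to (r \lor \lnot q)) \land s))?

14

Initial set: {(\lnot r \to (\lnot q \lor (((r \leftrightarrow q) \to (r \lor \lnot q)) \land s)))}.
(\lnot r \to (\lnot q \lor (((r \leftrightarrow q) \to (r \lor \lnot q)) \land s))): β-rule — branch into \lnot \lnot r  //  (\lnot q \lor (((r \leftrightarrow q) \to (r \lor \lnot q)) \land s)).
  branch 1 (add \lnot \lnot r):
    ○ open, literals {r=T}.
  branch 2 (add (\lnot q \lor (((r \leftrightarrow q) \to (r \lor \lnot q)) \land s))):
    (\lnot q \lor (((r \leftrightarrow q) \to (r \lor \lnot q)) \land s)): β-rule — branch into \lnot q  //  (((r \leftrightarrow q) \to (r \lor \lnot q)) \land s).
      branch 2.1 (add \lnot q):
        ○ open, literals {q=F}.
      branch 2.2 (add (((r \leftrightarrow q) \to (r \lor \lnot q)) \land s)):
        (((r \leftrightarrow q) \to (r \lor \lnot q)) \land s): α-rule — add ((r \leftrightarrow q) \to (r \lor \lnot q)), s.
        ((r \leftrightarrow q) \to (r \lor \lnot q)): β-rule — branch into \lnot (r \leftrightarrow q)  //  (r \lor \lnot q).
          branch 2.2.1 (add \lnot (r \leftrightarrow q)):
            \lnot (r \leftrightarrow q): β-rule — branch into r, \lnot q  //  \lnot r, q.
              branch 2.2.1.1 (add r, \lnot q):
                ○ open, literals {q=F, r=T, s=T}.
              branch 2.2.1.2 (add \lnot r, q):
                ○ open, literals {q=T, r=F, s=T}.
          branch 2.2.2 (add (r \lor \lnot q)):
            (r \lor \lnot q): β-rule — branch into r  //  \lnot q.
              branch 2.2.2.1 (add r):
                ○ open, literals {r=T, s=T}.
              branch 2.2.2.2 (add \lnot q):
                ○ open, literals {q=F, s=T}.
0 branches closed, 6 open.
Each open branch fixes some atoms; the unmentioned ones are free. Counting distinct full assignments: branch {r=T} (p, q, s) contributes 8 new; branch {q=F} (p, r, s) contributes 4 new; branch {q=F, r=T, s=T} (p) contributes 0 new; branch {q=T, r=F, s=T} (p) contributes 2 new; branch {r=T, s=T} (p, q) contributes 0 new; branch {q=F, s=T} (p, r) contributes 0 new. Total: 14.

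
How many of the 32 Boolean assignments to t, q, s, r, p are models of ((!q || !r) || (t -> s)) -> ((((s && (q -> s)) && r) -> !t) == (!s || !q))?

Initial set: {(((!q || !r) || (t -> s)) -> ((((s && (q -> s)) && r) -> !t) == (!s || !q)))}.
(((!q || !r) || (t -> s)) -> ((((s && (q -> s)) && r) -> !t) == (!s || !q))): β-rule — branch into !((!q || !r) || (t -> s))  //  ((((s && (q -> s)) && r) -> !t) == (!s || !q)).
  branch 1 (add !((!q || !r) || (t -> s))):
    !((!q || !r) || (t -> s)): α-rule — add !(!q || !r), !(t -> s).
    !(!q || !r): α-rule — add !!q, !!r.
    !(t -> s): α-rule — add t, !s.
    ○ open, literals {q=1, r=1, s=0, t=1}.
  branch 2 (add ((((s && (q -> s)) && r) -> !t) == (!s || !q))):
    ((((s && (q -> s)) && r) -> !t) == (!s || !q)): β-rule — branch into (((s && (q -> s)) && r) -> !t), (!s || !q)  //  !(((s && (q -> s)) && r) -> !t), !(!s || !q).
      branch 2.1 (add (((s && (q -> s)) && r) -> !t), (!s || !q)):
        (((s && (q -> s)) && r) -> !t): β-rule — branch into !((s && (q -> s)) && r)  //  !t.
          branch 2.1.1 (add !((s && (q -> s)) && r)):
            (!s || !q): β-rule — branch into !s  //  !q.
              branch 2.1.1.1 (add !s):
                !((s && (q -> s)) && r): β-rule — branch into !(s && (q -> s))  //  !r.
                  branch 2.1.1.1.1 (add !(s && (q -> s))):
                    !(s && (q -> s)): β-rule — branch into !s  //  !(q -> s).
                      branch 2.1.1.1.1.1 (add !s):
                        ○ open, literals {s=0}.
                      branch 2.1.1.1.1.2 (add !(q -> s)):
                        !(q -> s): α-rule — add q, !s.
                        ○ open, literals {q=1, s=0}.
                  branch 2.1.1.1.2 (add !r):
                    ○ open, literals {r=0, s=0}.
              branch 2.1.1.2 (add !q):
                !((s && (q -> s)) && r): β-rule — branch into !(s && (q -> s))  //  !r.
                  branch 2.1.1.2.1 (add !(s && (q -> s))):
                    !(s && (q -> s)): β-rule — branch into !s  //  !(q -> s).
                      branch 2.1.1.2.1.1 (add !s):
                        ○ open, literals {q=0, s=0}.
                      branch 2.1.1.2.1.2 (add !(q -> s)):
                        !(q -> s): α-rule — add q, !s.
                        × closes — contains both q and !q.
                  branch 2.1.1.2.2 (add !r):
                    ○ open, literals {q=0, r=0}.
          branch 2.1.2 (add !t):
            (!s || !q): β-rule — branch into !s  //  !q.
              branch 2.1.2.1 (add !s):
                ○ open, literals {s=0, t=0}.
              branch 2.1.2.2 (add !q):
                ○ open, literals {q=0, t=0}.
      branch 2.2 (add !(((s && (q -> s)) && r) -> !t), !(!s || !q)):
        !(((s && (q -> s)) && r) -> !t): α-rule — add ((s && (q -> s)) && r), !!t.
        !(!s || !q): α-rule — add !!s, !!q.
        ((s && (q -> s)) && r): α-rule — add (s && (q -> s)), r.
        (s && (q -> s)): α-rule — add s, (q -> s).
        (q -> s): β-rule — branch into !q  //  s.
          branch 2.2.1 (add !q):
            × closes — contains both q and !q.
          branch 2.2.2 (add s):
            ○ open, literals {q=1, r=1, s=1, t=1}.
2 branches closed, 9 open.
Each open branch fixes some atoms; the unmentioned ones are free. Counting distinct full assignments: branch {q=1, r=1, s=0, t=1} (p) contributes 2 new; branch {s=0} (t, q, r, p) contributes 14 new; branch {q=1, s=0} (t, r, p) contributes 0 new; branch {r=0, s=0} (t, q, p) contributes 0 new; branch {q=0, s=0} (t, r, p) contributes 0 new; branch {q=0, r=0} (t, s, p) contributes 4 new; branch {s=0, t=0} (q, r, p) contributes 0 new; branch {q=0, t=0} (s, r, p) contributes 2 new; branch {q=1, r=1, s=1, t=1} (p) contributes 2 new. Total: 24.

24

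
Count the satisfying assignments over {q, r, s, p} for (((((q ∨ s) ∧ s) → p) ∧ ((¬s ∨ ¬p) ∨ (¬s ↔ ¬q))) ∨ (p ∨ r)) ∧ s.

6

Initial set: {((((((q ∨ s) ∧ s) → p) ∧ ((¬s ∨ ¬p) ∨ (¬s ↔ ¬q))) ∨ (p ∨ r)) ∧ s)}.
((((((q ∨ s) ∧ s) → p) ∧ ((¬s ∨ ¬p) ∨ (¬s ↔ ¬q))) ∨ (p ∨ r)) ∧ s): α-rule — add (((((q ∨ s) ∧ s) → p) ∧ ((¬s ∨ ¬p) ∨ (¬s ↔ ¬q))) ∨ (p ∨ r)), s.
(((((q ∨ s) ∧ s) → p) ∧ ((¬s ∨ ¬p) ∨ (¬s ↔ ¬q))) ∨ (p ∨ r)): β-rule — branch into ((((q ∨ s) ∧ s) → p) ∧ ((¬s ∨ ¬p) ∨ (¬s ↔ ¬q)))  //  (p ∨ r).
  branch 1 (add ((((q ∨ s) ∧ s) → p) ∧ ((¬s ∨ ¬p) ∨ (¬s ↔ ¬q)))):
    ((((q ∨ s) ∧ s) → p) ∧ ((¬s ∨ ¬p) ∨ (¬s ↔ ¬q))): α-rule — add (((q ∨ s) ∧ s) → p), ((¬s ∨ ¬p) ∨ (¬s ↔ ¬q)).
    (((q ∨ s) ∧ s) → p): β-rule — branch into ¬((q ∨ s) ∧ s)  //  p.
      branch 1.1 (add ¬((q ∨ s) ∧ s)):
        ((¬s ∨ ¬p) ∨ (¬s ↔ ¬q)): β-rule — branch into (¬s ∨ ¬p)  //  (¬s ↔ ¬q).
          branch 1.1.1 (add (¬s ∨ ¬p)):
            ¬((q ∨ s) ∧ s): β-rule — branch into ¬(q ∨ s)  //  ¬s.
              branch 1.1.1.1 (add ¬(q ∨ s)):
                ¬(q ∨ s): α-rule — add ¬q, ¬s.
                × closes — contains both s and ¬s.
              branch 1.1.1.2 (add ¬s):
                × closes — contains both s and ¬s.
          branch 1.1.2 (add (¬s ↔ ¬q)):
            ¬((q ∨ s) ∧ s): β-rule — branch into ¬(q ∨ s)  //  ¬s.
              branch 1.1.2.1 (add ¬(q ∨ s)):
                ¬(q ∨ s): α-rule — add ¬q, ¬s.
                × closes — contains both s and ¬s.
              branch 1.1.2.2 (add ¬s):
                × closes — contains both s and ¬s.
      branch 1.2 (add p):
        ((¬s ∨ ¬p) ∨ (¬s ↔ ¬q)): β-rule — branch into (¬s ∨ ¬p)  //  (¬s ↔ ¬q).
          branch 1.2.1 (add (¬s ∨ ¬p)):
            (¬s ∨ ¬p): β-rule — branch into ¬s  //  ¬p.
              branch 1.2.1.1 (add ¬s):
                × closes — contains both s and ¬s.
              branch 1.2.1.2 (add ¬p):
                × closes — contains both p and ¬p.
          branch 1.2.2 (add (¬s ↔ ¬q)):
            (¬s ↔ ¬q): β-rule — branch into ¬s, ¬q  //  ¬¬s, ¬¬q.
              branch 1.2.2.1 (add ¬s, ¬q):
                × closes — contains both s and ¬s.
              branch 1.2.2.2 (add ¬¬s, ¬¬q):
                ○ open, literals {p=1, q=1, s=1}.
  branch 2 (add (p ∨ r)):
    (p ∨ r): β-rule — branch into p  //  r.
      branch 2.1 (add p):
        ○ open, literals {p=1, s=1}.
      branch 2.2 (add r):
        ○ open, literals {r=1, s=1}.
7 branches closed, 3 open.
Each open branch fixes some atoms; the unmentioned ones are free. Counting distinct full assignments: branch {p=1, q=1, s=1} (r) contributes 2 new; branch {p=1, s=1} (q, r) contributes 2 new; branch {r=1, s=1} (q, p) contributes 2 new. Total: 6.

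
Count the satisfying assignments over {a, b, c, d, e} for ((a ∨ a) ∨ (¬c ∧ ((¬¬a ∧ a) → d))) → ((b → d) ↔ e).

Initial set: {(((a ∨ a) ∨ (¬c ∧ ((¬¬a ∧ a) → d))) → ((b → d) ↔ e))}.
(((a ∨ a) ∨ (¬c ∧ ((¬¬a ∧ a) → d))) → ((b → d) ↔ e)): β-rule — branch into ¬((a ∨ a) ∨ (¬c ∧ ((¬¬a ∧ a) → d)))  //  ((b → d) ↔ e).
  branch 1 (add ¬((a ∨ a) ∨ (¬c ∧ ((¬¬a ∧ a) → d)))):
    ¬((a ∨ a) ∨ (¬c ∧ ((¬¬a ∧ a) → d))): α-rule — add ¬(a ∨ a), ¬(¬c ∧ ((¬¬a ∧ a) → d)).
    ¬(a ∨ a): α-rule — add ¬a, ¬a.
    ¬(¬c ∧ ((¬¬a ∧ a) → d)): β-rule — branch into ¬¬c  //  ¬((¬¬a ∧ a) → d).
      branch 1.1 (add ¬¬c):
        ○ open, literals {a=false, c=true}.
      branch 1.2 (add ¬((¬¬a ∧ a) → d)):
        ¬((¬¬a ∧ a) → d): α-rule — add (¬¬a ∧ a), ¬d.
        (¬¬a ∧ a): α-rule — add ¬¬a, a.
        × closes — contains both a and ¬a.
  branch 2 (add ((b → d) ↔ e)):
    ((b → d) ↔ e): β-rule — branch into (b → d), e  //  ¬(b → d), ¬e.
      branch 2.1 (add (b → d), e):
        (b → d): β-rule — branch into ¬b  //  d.
          branch 2.1.1 (add ¬b):
            ○ open, literals {b=false, e=true}.
          branch 2.1.2 (add d):
            ○ open, literals {d=true, e=true}.
      branch 2.2 (add ¬(b → d), ¬e):
        ¬(b → d): α-rule — add b, ¬d.
        ○ open, literals {b=true, d=false, e=false}.
1 branch closed, 4 open.
Each open branch fixes some atoms; the unmentioned ones are free. Counting distinct full assignments: branch {a=false, c=true} (b, d, e) contributes 8 new; branch {b=false, e=true} (a, c, d) contributes 6 new; branch {d=true, e=true} (a, b, c) contributes 3 new; branch {b=true, d=false, e=false} (a, c) contributes 3 new. Total: 20.

20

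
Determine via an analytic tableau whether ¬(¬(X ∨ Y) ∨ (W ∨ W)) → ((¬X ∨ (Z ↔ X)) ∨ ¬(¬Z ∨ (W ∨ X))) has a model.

Initial set: {(¬(¬(X ∨ Y) ∨ (W ∨ W)) → ((¬X ∨ (Z ↔ X)) ∨ ¬(¬Z ∨ (W ∨ X))))}.
(¬(¬(X ∨ Y) ∨ (W ∨ W)) → ((¬X ∨ (Z ↔ X)) ∨ ¬(¬Z ∨ (W ∨ X)))): β-rule — branch into ¬¬(¬(X ∨ Y) ∨ (W ∨ W))  //  ((¬X ∨ (Z ↔ X)) ∨ ¬(¬Z ∨ (W ∨ X))).
  branch 1 (add ¬¬(¬(X ∨ Y) ∨ (W ∨ W))):
    ¬¬(¬(X ∨ Y) ∨ (W ∨ W)): β-rule — branch into ¬(X ∨ Y)  //  (W ∨ W).
      branch 1.1 (add ¬(X ∨ Y)):
        ¬(X ∨ Y): α-rule — add ¬X, ¬Y.
        ○ open, literals {X=F, Y=F}.
      branch 1.2 (add (W ∨ W)):
        (W ∨ W): β-rule — branch into W  //  W.
          branch 1.2.1 (add W):
            ○ open, literals {W=T}.
          branch 1.2.2 (add W):
            ○ open, literals {W=T}.
  branch 2 (add ((¬X ∨ (Z ↔ X)) ∨ ¬(¬Z ∨ (W ∨ X)))):
    ((¬X ∨ (Z ↔ X)) ∨ ¬(¬Z ∨ (W ∨ X))): β-rule — branch into (¬X ∨ (Z ↔ X))  //  ¬(¬Z ∨ (W ∨ X)).
      branch 2.1 (add (¬X ∨ (Z ↔ X))):
        (¬X ∨ (Z ↔ X)): β-rule — branch into ¬X  //  (Z ↔ X).
          branch 2.1.1 (add ¬X):
            ○ open, literals {X=F}.
          branch 2.1.2 (add (Z ↔ X)):
            (Z ↔ X): β-rule — branch into Z, X  //  ¬Z, ¬X.
              branch 2.1.2.1 (add Z, X):
                ○ open, literals {X=T, Z=T}.
              branch 2.1.2.2 (add ¬Z, ¬X):
                ○ open, literals {X=F, Z=F}.
      branch 2.2 (add ¬(¬Z ∨ (W ∨ X))):
        ¬(¬Z ∨ (W ∨ X)): α-rule — add ¬¬Z, ¬(W ∨ X).
        ¬(W ∨ X): α-rule — add ¬W, ¬X.
        ○ open, literals {W=F, X=F, Z=T}.
0 branches closed, 7 open.
An open branch gives a satisfying assignment: X=F, Y=F.

Satisfiable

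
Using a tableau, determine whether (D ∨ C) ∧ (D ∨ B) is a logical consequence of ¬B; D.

Initial set: {T ¬B; T D; F ((D ∨ C) ∧ (D ∨ B))}.
F ((D ∨ C) ∧ (D ∨ B)): β-rule — branch into F (D ∨ C)  //  F (D ∨ B).
  branch 1 (add F (D ∨ C)):
    F (D ∨ C): α-rule — add F D, F C.
    × closes — contains both D and ¬D.
  branch 2 (add F (D ∨ B)):
    F (D ∨ B): α-rule — add F D, F B.
    × closes — contains both D and ¬D.
All 2 branches close.
Every branch closed, so the premises entail the conclusion.

Yes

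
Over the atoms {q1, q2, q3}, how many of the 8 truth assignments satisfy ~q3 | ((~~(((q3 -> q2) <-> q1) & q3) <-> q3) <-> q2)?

6

Initial set: {(~q3 | ((~~(((q3 -> q2) <-> q1) & q3) <-> q3) <-> q2))}.
(~q3 | ((~~(((q3 -> q2) <-> q1) & q3) <-> q3) <-> q2)): β-rule — branch into ~q3  //  ((~~(((q3 -> q2) <-> q1) & q3) <-> q3) <-> q2).
  branch 1 (add ~q3):
    ○ open, literals {q3=0}.
  branch 2 (add ((~~(((q3 -> q2) <-> q1) & q3) <-> q3) <-> q2)):
    ((~~(((q3 -> q2) <-> q1) & q3) <-> q3) <-> q2): β-rule — branch into (~~(((q3 -> q2) <-> q1) & q3) <-> q3), q2  //  ~(~~(((q3 -> q2) <-> q1) & q3) <-> q3), ~q2.
      branch 2.1 (add (~~(((q3 -> q2) <-> q1) & q3) <-> q3), q2):
        (~~(((q3 -> q2) <-> q1) & q3) <-> q3): β-rule — branch into ~~(((q3 -> q2) <-> q1) & q3), q3  //  ~~~(((q3 -> q2) <-> q1) & q3), ~q3.
          branch 2.1.1 (add ~~(((q3 -> q2) <-> q1) & q3), q3):
            ~~(((q3 -> q2) <-> q1) & q3): drop double negation, giving (((q3 -> q2) <-> q1) & q3).
            (((q3 -> q2) <-> q1) & q3): α-rule — add ((q3 -> q2) <-> q1), q3.
            ((q3 -> q2) <-> q1): β-rule — branch into (q3 -> q2), q1  //  ~(q3 -> q2), ~q1.
              branch 2.1.1.1 (add (q3 -> q2), q1):
                (q3 -> q2): β-rule — branch into ~q3  //  q2.
                  branch 2.1.1.1.1 (add ~q3):
                    × closes — contains both q3 and ~q3.
                  branch 2.1.1.1.2 (add q2):
                    ○ open, literals {q1=1, q2=1, q3=1}.
              branch 2.1.1.2 (add ~(q3 -> q2), ~q1):
                ~(q3 -> q2): α-rule — add q3, ~q2.
                × closes — contains both q2 and ~q2.
          branch 2.1.2 (add ~~~(((q3 -> q2) <-> q1) & q3), ~q3):
            ~~~(((q3 -> q2) <-> q1) & q3): drop double negation, giving ~(((q3 -> q2) <-> q1) & q3).
            ~(((q3 -> q2) <-> q1) & q3): β-rule — branch into ~((q3 -> q2) <-> q1)  //  ~q3.
              branch 2.1.2.1 (add ~((q3 -> q2) <-> q1)):
                ~((q3 -> q2) <-> q1): β-rule — branch into (q3 -> q2), ~q1  //  ~(q3 -> q2), q1.
                  branch 2.1.2.1.1 (add (q3 -> q2), ~q1):
                    (q3 -> q2): β-rule — branch into ~q3  //  q2.
                      branch 2.1.2.1.1.1 (add ~q3):
                        ○ open, literals {q1=0, q2=1, q3=0}.
                      branch 2.1.2.1.1.2 (add q2):
                        ○ open, literals {q1=0, q2=1, q3=0}.
                  branch 2.1.2.1.2 (add ~(q3 -> q2), q1):
                    ~(q3 -> q2): α-rule — add q3, ~q2.
                    × closes — contains both q3 and ~q3.
              branch 2.1.2.2 (add ~q3):
                ○ open, literals {q2=1, q3=0}.
      branch 2.2 (add ~(~~(((q3 -> q2) <-> q1) & q3) <-> q3), ~q2):
        ~(~~(((q3 -> q2) <-> q1) & q3) <-> q3): β-rule — branch into ~~(((q3 -> q2) <-> q1) & q3), ~q3  //  ~~~(((q3 -> q2) <-> q1) & q3), q3.
          branch 2.2.1 (add ~~(((q3 -> q2) <-> q1) & q3), ~q3):
            ~~(((q3 -> q2) <-> q1) & q3): drop double negation, giving (((q3 -> q2) <-> q1) & q3).
            (((q3 -> q2) <-> q1) & q3): α-rule — add ((q3 -> q2) <-> q1), q3.
            × closes — contains both q3 and ~q3.
          branch 2.2.2 (add ~~~(((q3 -> q2) <-> q1) & q3), q3):
            ~~~(((q3 -> q2) <-> q1) & q3): drop double negation, giving ~(((q3 -> q2) <-> q1) & q3).
            ~(((q3 -> q2) <-> q1) & q3): β-rule — branch into ~((q3 -> q2) <-> q1)  //  ~q3.
              branch 2.2.2.1 (add ~((q3 -> q2) <-> q1)):
                ~((q3 -> q2) <-> q1): β-rule — branch into (q3 -> q2), ~q1  //  ~(q3 -> q2), q1.
                  branch 2.2.2.1.1 (add (q3 -> q2), ~q1):
                    (q3 -> q2): β-rule — branch into ~q3  //  q2.
                      branch 2.2.2.1.1.1 (add ~q3):
                        × closes — contains both q3 and ~q3.
                      branch 2.2.2.1.1.2 (add q2):
                        × closes — contains both q2 and ~q2.
                  branch 2.2.2.1.2 (add ~(q3 -> q2), q1):
                    ~(q3 -> q2): α-rule — add q3, ~q2.
                    ○ open, literals {q1=1, q2=0, q3=1}.
              branch 2.2.2.2 (add ~q3):
                × closes — contains both q3 and ~q3.
7 branches closed, 6 open.
Each open branch fixes some atoms; the unmentioned ones are free. Counting distinct full assignments: branch {q3=0} (q1, q2) contributes 4 new; branch {q1=1, q2=1, q3=1} (none free) contributes 1 new; branch {q1=0, q2=1, q3=0} (none free) contributes 0 new; branch {q1=0, q2=1, q3=0} (none free) contributes 0 new; branch {q2=1, q3=0} (q1) contributes 0 new; branch {q1=1, q2=0, q3=1} (none free) contributes 1 new. Total: 6.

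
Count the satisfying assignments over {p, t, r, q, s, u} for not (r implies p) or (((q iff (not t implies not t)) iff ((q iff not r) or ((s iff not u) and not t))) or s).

Initial set: {(not (r implies p) or (((q iff (not t implies not t)) iff ((q iff not r) or ((s iff not u) and not t))) or s))}.
(not (r implies p) or (((q iff (not t implies not t)) iff ((q iff not r) or ((s iff not u) and not t))) or s)): β-rule — branch into not (r implies p)  //  (((q iff (not t implies not t)) iff ((q iff not r) or ((s iff not u) and not t))) or s).
  branch 1 (add not (r implies p)):
    not (r implies p): α-rule — add r, not p.
    ○ open, literals {p=false, r=true}.
  branch 2 (add (((q iff (not t implies not t)) iff ((q iff not r) or ((s iff not u) and not t))) or s)):
    (((q iff (not t implies not t)) iff ((q iff not r) or ((s iff not u) and not t))) or s): β-rule — branch into ((q iff (not t implies not t)) iff ((q iff not r) or ((s iff not u) and not t)))  //  s.
      branch 2.1 (add ((q iff (not t implies not t)) iff ((q iff not r) or ((s iff not u) and not t)))):
        ((q iff (not t implies not t)) iff ((q iff not r) or ((s iff not u) and not t))): β-rule — branch into (q iff (not t implies not t)), ((q iff not r) or ((s iff not u) and not t))  //  not (q iff (not t implies not t)), not ((q iff not r) or ((s iff not u) and not t)).
          branch 2.1.1 (add (q iff (not t implies not t)), ((q iff not r) or ((s iff not u) and not t))):
            (q iff (not t implies not t)): β-rule — branch into q, (not t implies not t)  //  not q, not (not t implies not t).
              branch 2.1.1.1 (add q, (not t implies not t)):
                ((q iff not r) or ((s iff not u) and not t)): β-rule — branch into (q iff not r)  //  ((s iff not u) and not t).
                  branch 2.1.1.1.1 (add (q iff not r)):
                    (not t implies not t): β-rule — branch into not not t  //  not t.
                      branch 2.1.1.1.1.1 (add not not t):
                        (q iff not r): β-rule — branch into q, not r  //  not q, not not r.
                          branch 2.1.1.1.1.1.1 (add q, not r):
                            ○ open, literals {q=true, r=false, t=true}.
                          branch 2.1.1.1.1.1.2 (add not q, not not r):
                            × closes — contains both q and not q.
                      branch 2.1.1.1.1.2 (add not t):
                        (q iff not r): β-rule — branch into q, not r  //  not q, not not r.
                          branch 2.1.1.1.1.2.1 (add q, not r):
                            ○ open, literals {q=true, r=false, t=false}.
                          branch 2.1.1.1.1.2.2 (add not q, not not r):
                            × closes — contains both q and not q.
                  branch 2.1.1.1.2 (add ((s iff not u) and not t)):
                    ((s iff not u) and not t): α-rule — add (s iff not u), not t.
                    (not t implies not t): β-rule — branch into not not t  //  not t.
                      branch 2.1.1.1.2.1 (add not not t):
                        × closes — contains both t and not t.
                      branch 2.1.1.1.2.2 (add not t):
                        (s iff not u): β-rule — branch into s, not u  //  not s, not not u.
                          branch 2.1.1.1.2.2.1 (add s, not u):
                            ○ open, literals {q=true, s=true, t=false, u=false}.
                          branch 2.1.1.1.2.2.2 (add not s, not not u):
                            ○ open, literals {q=true, s=false, t=false, u=true}.
              branch 2.1.1.2 (add not q, not (not t implies not t)):
                not (not t implies not t): α-rule — add not t, not not t.
                × closes — contains both t and not t.
          branch 2.1.2 (add not (q iff (not t implies not t)), not ((q iff not r) or ((s iff not u) and not t))):
            not ((q iff not r) or ((s iff not u) and not t)): α-rule — add not (q iff not r), not ((s iff not u) and not t).
            not (q iff (not t implies not t)): β-rule — branch into q, not (not t implies not t)  //  not q, (not t implies not t).
              branch 2.1.2.1 (add q, not (not t implies not t)):
                not (not t implies not t): α-rule — add not t, not not t.
                × closes — contains both t and not t.
              branch 2.1.2.2 (add not q, (not t implies not t)):
                not (q iff not r): β-rule — branch into q, not not r  //  not q, not r.
                  branch 2.1.2.2.1 (add q, not not r):
                    × closes — contains both q and not q.
                  branch 2.1.2.2.2 (add not q, not r):
                    not ((s iff not u) and not t): β-rule — branch into not (s iff not u)  //  not not t.
                      branch 2.1.2.2.2.1 (add not (s iff not u)):
                        (not t implies not t): β-rule — branch into not not t  //  not t.
                          branch 2.1.2.2.2.1.1 (add not not t):
                            not (s iff not u): β-rule — branch into s, not not u  //  not s, not u.
                              branch 2.1.2.2.2.1.1.1 (add s, not not u):
                                ○ open, literals {q=false, r=false, s=true, t=true, u=true}.
                              branch 2.1.2.2.2.1.1.2 (add not s, not u):
                                ○ open, literals {q=false, r=false, s=false, t=true, u=false}.
                          branch 2.1.2.2.2.1.2 (add not t):
                            not (s iff not u): β-rule — branch into s, not not u  //  not s, not u.
                              branch 2.1.2.2.2.1.2.1 (add s, not not u):
                                ○ open, literals {q=false, r=false, s=true, t=false, u=true}.
                              branch 2.1.2.2.2.1.2.2 (add not s, not u):
                                ○ open, literals {q=false, r=false, s=false, t=false, u=false}.
                      branch 2.1.2.2.2.2 (add not not t):
                        (not t implies not t): β-rule — branch into not not t  //  not t.
                          branch 2.1.2.2.2.2.1 (add not not t):
                            ○ open, literals {q=false, r=false, t=true}.
                          branch 2.1.2.2.2.2.2 (add not t):
                            × closes — contains both t and not t.
      branch 2.2 (add s):
        ○ open, literals {s=true}.
7 branches closed, 11 open.
Each open branch fixes some atoms; the unmentioned ones are free. Counting distinct full assignments: branch {p=false, r=true} (t, q, s, u) contributes 16 new; branch {q=true, r=false, t=true} (p, s, u) contributes 8 new; branch {q=true, r=false, t=false} (p, s, u) contributes 8 new; branch {q=true, s=true, t=false, u=false} (p, r) contributes 1 new; branch {q=true, s=false, t=false, u=true} (p, r) contributes 1 new; branch {q=false, r=false, s=true, t=true, u=true} (p) contributes 2 new; branch {q=false, r=false, s=false, t=true, u=false} (p) contributes 2 new; branch {q=false, r=false, s=true, t=false, u=true} (p) contributes 2 new; branch {q=false, r=false, s=false, t=false, u=false} (p) contributes 2 new; branch {q=false, r=false, t=true} (p, s, u) contributes 4 new; branch {s=true} (p, t, r, q, u) contributes 9 new. Total: 55.

55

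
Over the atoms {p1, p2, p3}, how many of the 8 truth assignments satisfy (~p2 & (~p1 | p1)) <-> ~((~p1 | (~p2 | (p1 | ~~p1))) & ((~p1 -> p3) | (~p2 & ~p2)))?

Initial set: {((~p2 & (~p1 | p1)) <-> ~((~p1 | (~p2 | (p1 | ~~p1))) & ((~p1 -> p3) | (~p2 & ~p2))))}.
((~p2 & (~p1 | p1)) <-> ~((~p1 | (~p2 | (p1 | ~~p1))) & ((~p1 -> p3) | (~p2 & ~p2)))): β-rule — branch into (~p2 & (~p1 | p1)), ~((~p1 | (~p2 | (p1 | ~~p1))) & ((~p1 -> p3) | (~p2 & ~p2)))  //  ~(~p2 & (~p1 | p1)), ~~((~p1 | (~p2 | (p1 | ~~p1))) & ((~p1 -> p3) | (~p2 & ~p2))).
  branch 1 (add (~p2 & (~p1 | p1)), ~((~p1 | (~p2 | (p1 | ~~p1))) & ((~p1 -> p3) | (~p2 & ~p2)))):
    (~p2 & (~p1 | p1)): α-rule — add ~p2, (~p1 | p1).
    ~((~p1 | (~p2 | (p1 | ~~p1))) & ((~p1 -> p3) | (~p2 & ~p2))): β-rule — branch into ~(~p1 | (~p2 | (p1 | ~~p1)))  //  ~((~p1 -> p3) | (~p2 & ~p2)).
      branch 1.1 (add ~(~p1 | (~p2 | (p1 | ~~p1)))):
        ~(~p1 | (~p2 | (p1 | ~~p1))): α-rule — add ~~p1, ~(~p2 | (p1 | ~~p1)).
        ~(~p2 | (p1 | ~~p1)): α-rule — add ~~p2, ~(p1 | ~~p1).
        × closes — contains both p2 and ~p2.
      branch 1.2 (add ~((~p1 -> p3) | (~p2 & ~p2))):
        ~((~p1 -> p3) | (~p2 & ~p2)): α-rule — add ~(~p1 -> p3), ~(~p2 & ~p2).
        ~(~p1 -> p3): α-rule — add ~p1, ~p3.
        (~p1 | p1): β-rule — branch into ~p1  //  p1.
          branch 1.2.1 (add ~p1):
            ~(~p2 & ~p2): β-rule — branch into ~~p2  //  ~~p2.
              branch 1.2.1.1 (add ~~p2):
                × closes — contains both p2 and ~p2.
              branch 1.2.1.2 (add ~~p2):
                × closes — contains both p2 and ~p2.
          branch 1.2.2 (add p1):
            × closes — contains both p1 and ~p1.
  branch 2 (add ~(~p2 & (~p1 | p1)), ~~((~p1 | (~p2 | (p1 | ~~p1))) & ((~p1 -> p3) | (~p2 & ~p2)))):
    ~~((~p1 | (~p2 | (p1 | ~~p1))) & ((~p1 -> p3) | (~p2 & ~p2))): α-rule — add (~p1 | (~p2 | (p1 | ~~p1))), ((~p1 -> p3) | (~p2 & ~p2)).
    ~(~p2 & (~p1 | p1)): β-rule — branch into ~~p2  //  ~(~p1 | p1).
      branch 2.1 (add ~~p2):
        (~p1 | (~p2 | (p1 | ~~p1))): β-rule — branch into ~p1  //  (~p2 | (p1 | ~~p1)).
          branch 2.1.1 (add ~p1):
            ((~p1 -> p3) | (~p2 & ~p2)): β-rule — branch into (~p1 -> p3)  //  (~p2 & ~p2).
              branch 2.1.1.1 (add (~p1 -> p3)):
                (~p1 -> p3): β-rule — branch into ~~p1  //  p3.
                  branch 2.1.1.1.1 (add ~~p1):
                    × closes — contains both p1 and ~p1.
                  branch 2.1.1.1.2 (add p3):
                    ○ open, literals {p1=F, p2=T, p3=T}.
              branch 2.1.1.2 (add (~p2 & ~p2)):
                (~p2 & ~p2): α-rule — add ~p2, ~p2.
                × closes — contains both p2 and ~p2.
          branch 2.1.2 (add (~p2 | (p1 | ~~p1))):
            ((~p1 -> p3) | (~p2 & ~p2)): β-rule — branch into (~p1 -> p3)  //  (~p2 & ~p2).
              branch 2.1.2.1 (add (~p1 -> p3)):
                (~p2 | (p1 | ~~p1)): β-rule — branch into ~p2  //  (p1 | ~~p1).
                  branch 2.1.2.1.1 (add ~p2):
                    × closes — contains both p2 and ~p2.
                  branch 2.1.2.1.2 (add (p1 | ~~p1)):
                    (~p1 -> p3): β-rule — branch into ~~p1  //  p3.
                      branch 2.1.2.1.2.1 (add ~~p1):
                        (p1 | ~~p1): β-rule — branch into p1  //  ~~p1.
                          branch 2.1.2.1.2.1.1 (add p1):
                            ○ open, literals {p1=T, p2=T}.
                          branch 2.1.2.1.2.1.2 (add ~~p1):
                            ~~p1: drop double negation, giving p1.
                            ○ open, literals {p1=T, p2=T}.
                      branch 2.1.2.1.2.2 (add p3):
                        (p1 | ~~p1): β-rule — branch into p1  //  ~~p1.
                          branch 2.1.2.1.2.2.1 (add p1):
                            ○ open, literals {p1=T, p2=T, p3=T}.
                          branch 2.1.2.1.2.2.2 (add ~~p1):
                            ~~p1: drop double negation, giving p1.
                            ○ open, literals {p1=T, p2=T, p3=T}.
              branch 2.1.2.2 (add (~p2 & ~p2)):
                (~p2 & ~p2): α-rule — add ~p2, ~p2.
                × closes — contains both p2 and ~p2.
      branch 2.2 (add ~(~p1 | p1)):
        ~(~p1 | p1): α-rule — add ~~p1, ~p1.
        × closes — contains both p1 and ~p1.
9 branches closed, 5 open.
Each open branch fixes some atoms; the unmentioned ones are free. Counting distinct full assignments: branch {p1=F, p2=T, p3=T} (none free) contributes 1 new; branch {p1=T, p2=T} (p3) contributes 2 new; branch {p1=T, p2=T} (p3) contributes 0 new; branch {p1=T, p2=T, p3=T} (none free) contributes 0 new; branch {p1=T, p2=T, p3=T} (none free) contributes 0 new. Total: 3.

3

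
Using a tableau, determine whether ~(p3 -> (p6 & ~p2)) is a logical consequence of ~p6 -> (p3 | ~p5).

No

Initial set: {T (~p6 -> (p3 | ~p5)); F ~(p3 -> (p6 & ~p2))}.
T (~p6 -> (p3 | ~p5)): β-rule — branch into F ~p6  //  T (p3 | ~p5).
  branch 1 (add F ~p6):
    F ~(p3 -> (p6 & ~p2)): β-rule — branch into F p3  //  T (p6 & ~p2).
      branch 1.1 (add F p3):
        ○ open, literals {p3=false, p6=true}.
      branch 1.2 (add T (p6 & ~p2)):
        T (p6 & ~p2): α-rule — add T p6, T ~p2.
        ○ open, literals {p2=false, p6=true}.
  branch 2 (add T (p3 | ~p5)):
    F ~(p3 -> (p6 & ~p2)): β-rule — branch into F p3  //  T (p6 & ~p2).
      branch 2.1 (add F p3):
        T (p3 | ~p5): β-rule — branch into T p3  //  T ~p5.
          branch 2.1.1 (add T p3):
            × closes — contains both p3 and ~p3.
          branch 2.1.2 (add T ~p5):
            ○ open, literals {p3=false, p5=false}.
      branch 2.2 (add T (p6 & ~p2)):
        T (p6 & ~p2): α-rule — add T p6, T ~p2.
        T (p3 | ~p5): β-rule — branch into T p3  //  T ~p5.
          branch 2.2.1 (add T p3):
            ○ open, literals {p2=false, p3=true, p6=true}.
          branch 2.2.2 (add T ~p5):
            ○ open, literals {p2=false, p5=false, p6=true}.
1 branch closed, 5 open.
An open branch gives a countermodel: p3=false, p6=true (unmentioned atoms arbitrary); the premises hold there but the conclusion fails.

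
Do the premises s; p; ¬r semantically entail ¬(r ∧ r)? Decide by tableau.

Yes

Initial set: {T s; T p; T ¬r; F ¬(r ∧ r)}.
F ¬(r ∧ r): α-rule — add T r, T r.
× closes — contains both r and ¬r.
All 1 branch closes.
Every branch closed, so the premises entail the conclusion.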